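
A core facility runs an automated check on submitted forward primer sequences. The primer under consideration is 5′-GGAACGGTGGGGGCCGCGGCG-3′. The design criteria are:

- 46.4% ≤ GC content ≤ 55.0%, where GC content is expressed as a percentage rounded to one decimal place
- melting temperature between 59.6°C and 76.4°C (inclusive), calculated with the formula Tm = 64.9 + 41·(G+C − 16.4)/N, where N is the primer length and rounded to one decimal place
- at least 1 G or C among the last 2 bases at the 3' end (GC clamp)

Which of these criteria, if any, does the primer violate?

Fails: GC content.

Base counts: A=2, T=1, G=13, C=5 (length 21).
GC content: GC 18/21 = 85.7%, outside 46.4–55.0% ✗
Tm: Tm = 64.9 + 41·(18 − 16.4)/21 = 68.0°C ✓
GC clamp: 3' end CG has 2 G/C ✓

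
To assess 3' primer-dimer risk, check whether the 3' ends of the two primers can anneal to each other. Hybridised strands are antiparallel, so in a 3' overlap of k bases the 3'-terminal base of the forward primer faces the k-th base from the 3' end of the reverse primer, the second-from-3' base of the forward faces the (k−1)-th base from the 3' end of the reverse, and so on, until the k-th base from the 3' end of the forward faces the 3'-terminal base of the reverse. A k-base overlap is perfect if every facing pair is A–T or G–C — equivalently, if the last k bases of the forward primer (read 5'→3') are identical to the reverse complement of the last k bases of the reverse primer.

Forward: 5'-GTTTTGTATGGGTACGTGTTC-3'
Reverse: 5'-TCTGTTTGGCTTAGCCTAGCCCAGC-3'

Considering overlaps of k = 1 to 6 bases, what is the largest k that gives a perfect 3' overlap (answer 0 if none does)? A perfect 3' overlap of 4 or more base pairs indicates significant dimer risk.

Longest perfect overlap: 0 complementary base pairs; below the dimer-risk threshold (threshold 4).

Last 6 bases (5'→3') — forward …GTGTTC, reverse …CCCAGC.
Reverse complement of the reverse primer's last 6 bases: GCTGGG; its first k bases are the reverse complement of the reverse primer's last k bases, so a perfect k-base overlap needs the forward primer's last k bases to equal them.
Comparing (forward last k vs required): k=1: C vs G ✗; k=2: TC vs GC ✗; k=3: TTC vs GCT ✗; k=4: GTTC vs GCTG ✗; k=5: TGTTC vs GCTGG ✗; k=6: GTGTTC vs GCTGGG ✗.
No overlap length from 1 to 6 is perfect, so the longest perfect 3' overlap is 0.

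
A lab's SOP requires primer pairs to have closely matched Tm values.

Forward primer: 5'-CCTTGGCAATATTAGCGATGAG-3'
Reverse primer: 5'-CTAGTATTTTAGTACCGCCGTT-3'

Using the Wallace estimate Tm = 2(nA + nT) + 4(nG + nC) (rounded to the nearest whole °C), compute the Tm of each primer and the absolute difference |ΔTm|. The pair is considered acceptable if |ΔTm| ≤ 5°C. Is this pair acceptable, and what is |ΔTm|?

Forward: A=6 T=6 G=6 C=4 → Tm = 2·12 + 4·10 = 64°C.
Reverse: A=4 T=9 G=4 C=5 → Tm = 2·13 + 4·9 = 62°C.
|ΔTm| = |64 − 62| = 2°C, ≤ 5°C.

|ΔTm| = 2°C; the pair is acceptable.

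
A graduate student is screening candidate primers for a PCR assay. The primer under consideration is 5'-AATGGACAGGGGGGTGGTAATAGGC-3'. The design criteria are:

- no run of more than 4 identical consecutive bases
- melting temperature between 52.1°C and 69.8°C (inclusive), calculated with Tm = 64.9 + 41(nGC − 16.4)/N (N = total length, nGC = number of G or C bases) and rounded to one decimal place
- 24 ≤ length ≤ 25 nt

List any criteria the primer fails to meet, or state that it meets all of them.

Base counts: A=7, T=4, G=12, C=2 (length 25).
homopolymer run: longest run = 6, exceeds 4 ✗
Tm: Tm = 64.9 + 41·(14 − 16.4)/25 = 61.0°C ✓
length: length 25 ✓

Fails: homopolymer run.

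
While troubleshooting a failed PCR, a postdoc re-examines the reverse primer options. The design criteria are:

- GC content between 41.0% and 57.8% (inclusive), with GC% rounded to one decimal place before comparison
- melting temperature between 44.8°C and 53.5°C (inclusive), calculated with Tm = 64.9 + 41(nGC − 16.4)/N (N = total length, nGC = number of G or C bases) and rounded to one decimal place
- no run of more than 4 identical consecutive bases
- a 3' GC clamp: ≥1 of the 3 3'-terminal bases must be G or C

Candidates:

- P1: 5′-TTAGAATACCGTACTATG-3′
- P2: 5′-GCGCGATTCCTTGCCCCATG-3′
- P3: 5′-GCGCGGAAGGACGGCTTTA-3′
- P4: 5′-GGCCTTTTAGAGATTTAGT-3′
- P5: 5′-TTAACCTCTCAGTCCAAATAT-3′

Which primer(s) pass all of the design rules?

P1 (18 nt, A=6 T=6 G=3 C=3): GC 6/18 = 33.3%, outside 41.0–57.8% ✗; Tm = 64.9 + 41·(6 − 16.4)/18 = 41.2°C, outside 44.8–53.5°C ✗; longest run = 2 ✓; 3' end ATG has 1 G/C ✓ — fails.
P2 (20 nt, A=2 T=5 G=5 C=8): GC 13/20 = 65.0%, outside 41.0–57.8% ✗; Tm = 64.9 + 41·(13 − 16.4)/20 = 57.9°C, outside 44.8–53.5°C ✗; longest run = 4 ✓; 3' end ATG has 1 G/C ✓ — fails.
P3 (19 nt, A=4 T=3 G=8 C=4): GC 12/19 = 63.2%, outside 41.0–57.8% ✗; Tm = 64.9 + 41·(12 − 16.4)/19 = 55.4°C, outside 44.8–53.5°C ✗; longest run = 3 ✓; 3' end TTA has 0 G/C, need ≥1 ✗ — fails.
P4 (19 nt, A=4 T=8 G=5 C=2): GC 7/19 = 36.8%, outside 41.0–57.8% ✗; Tm = 64.9 + 41·(7 − 16.4)/19 = 44.6°C, outside 44.8–53.5°C ✗; longest run = 4 ✓; 3' end AGT has 1 G/C ✓ — fails.
P5 (21 nt, A=7 T=7 G=1 C=6): GC 7/21 = 33.3%, outside 41.0–57.8% ✗; Tm = 64.9 + 41·(7 − 16.4)/21 = 46.5°C ✓; longest run = 3 ✓; 3' end TAT has 0 G/C, need ≥1 ✗ — fails.

None of the candidates satisfy all criteria.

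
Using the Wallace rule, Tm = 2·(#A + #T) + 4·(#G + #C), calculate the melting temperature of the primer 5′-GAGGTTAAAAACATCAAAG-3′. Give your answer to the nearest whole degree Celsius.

Base counts: A=10, T=3, G=4, C=2 (length 19).
Tm = 2·(10+3) + 4·(4+2) = 2·13 + 4·6 = 26 + 24 = 50°C.

50°C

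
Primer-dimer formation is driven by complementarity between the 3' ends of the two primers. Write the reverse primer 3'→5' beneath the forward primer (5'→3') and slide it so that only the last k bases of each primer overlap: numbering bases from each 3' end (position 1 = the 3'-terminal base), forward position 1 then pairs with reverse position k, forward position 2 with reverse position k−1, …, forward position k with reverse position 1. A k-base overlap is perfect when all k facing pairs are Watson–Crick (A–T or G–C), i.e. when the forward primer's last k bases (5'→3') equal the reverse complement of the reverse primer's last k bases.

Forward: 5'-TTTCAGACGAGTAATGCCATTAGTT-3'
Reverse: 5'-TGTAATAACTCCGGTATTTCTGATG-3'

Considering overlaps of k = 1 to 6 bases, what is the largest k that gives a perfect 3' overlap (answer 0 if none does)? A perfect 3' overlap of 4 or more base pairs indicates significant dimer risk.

Last 6 bases (5'→3') — forward …TTAGTT, reverse …CTGATG.
Reverse complement of the reverse primer's last 6 bases: CATCAG; its first k bases are the reverse complement of the reverse primer's last k bases, so a perfect k-base overlap needs the forward primer's last k bases to equal them.
Comparing (forward last k vs required): k=1: T vs C ✗; k=2: TT vs CA ✗; k=3: GTT vs CAT ✗; k=4: AGTT vs CATC ✗; k=5: TAGTT vs CATCA ✗; k=6: TTAGTT vs CATCAG ✗.
No overlap length from 1 to 6 is perfect, so the longest perfect 3' overlap is 0.

Longest perfect overlap: 0 complementary base pairs; below the dimer-risk threshold (threshold 4).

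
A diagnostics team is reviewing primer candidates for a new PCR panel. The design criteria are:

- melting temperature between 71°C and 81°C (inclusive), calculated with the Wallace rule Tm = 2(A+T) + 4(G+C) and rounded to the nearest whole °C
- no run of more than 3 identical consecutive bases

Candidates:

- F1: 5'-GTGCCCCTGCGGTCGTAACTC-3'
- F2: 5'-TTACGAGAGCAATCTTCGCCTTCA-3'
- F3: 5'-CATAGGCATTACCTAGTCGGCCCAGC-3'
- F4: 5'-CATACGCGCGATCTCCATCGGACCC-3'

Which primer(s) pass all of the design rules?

None of the candidates satisfy all criteria.

F1 (21 nt, A=2 T=5 G=6 C=8): Tm = 2·7 + 4·14 = 70°C, outside 71–81°C ✗; longest run = 4, exceeds 3 ✗ — fails.
F2 (24 nt, A=6 T=7 G=4 C=7): Tm = 2·13 + 4·11 = 70°C, outside 71–81°C ✗; longest run = 2 ✓ — fails.
F3 (26 nt, A=6 T=5 G=6 C=9): Tm = 2·11 + 4·15 = 82°C, outside 71–81°C ✗; longest run = 3 ✓ — fails.
F4 (25 nt, A=5 T=4 G=5 C=11): Tm = 2·9 + 4·16 = 82°C, outside 71–81°C ✗; longest run = 3 ✓ — fails.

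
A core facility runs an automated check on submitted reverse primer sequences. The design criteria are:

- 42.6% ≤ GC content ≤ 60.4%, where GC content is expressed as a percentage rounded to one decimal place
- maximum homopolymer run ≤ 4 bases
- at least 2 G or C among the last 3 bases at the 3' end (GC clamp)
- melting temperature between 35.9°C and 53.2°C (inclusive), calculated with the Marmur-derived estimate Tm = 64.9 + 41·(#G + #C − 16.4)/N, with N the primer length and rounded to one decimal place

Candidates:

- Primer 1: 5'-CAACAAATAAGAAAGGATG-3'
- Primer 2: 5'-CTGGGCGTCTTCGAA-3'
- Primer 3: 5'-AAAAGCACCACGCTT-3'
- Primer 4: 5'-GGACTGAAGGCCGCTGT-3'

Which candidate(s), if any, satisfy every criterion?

Primer 1 (19 nt, A=11 T=2 G=4 C=2): GC 6/19 = 31.6%, outside 42.6–60.4% ✗; longest run = 3 ✓; 3' end ATG has 1 G/C, need ≥2 ✗; Tm = 64.9 + 41·(6 − 16.4)/19 = 42.5°C ✓ — fails.
Primer 2 (15 nt, A=2 T=4 G=5 C=4): GC 9/15 = 60.0% ✓; longest run = 3 ✓; 3' end GAA has 1 G/C, need ≥2 ✗; Tm = 64.9 + 41·(9 − 16.4)/15 = 44.7°C ✓ — fails.
Primer 3 (15 nt, A=6 T=2 G=2 C=5): GC 7/15 = 46.7% ✓; longest run = 4 ✓; 3' end CTT has 1 G/C, need ≥2 ✗; Tm = 64.9 + 41·(7 − 16.4)/15 = 39.2°C ✓ — fails.
Primer 4 (17 nt, A=3 T=3 G=7 C=4): GC 11/17 = 64.7%, outside 42.6–60.4% ✗; longest run = 2 ✓; 3' end TGT has 1 G/C, need ≥2 ✗; Tm = 64.9 + 41·(11 − 16.4)/17 = 51.9°C ✓ — fails.

None of the candidates satisfy all criteria.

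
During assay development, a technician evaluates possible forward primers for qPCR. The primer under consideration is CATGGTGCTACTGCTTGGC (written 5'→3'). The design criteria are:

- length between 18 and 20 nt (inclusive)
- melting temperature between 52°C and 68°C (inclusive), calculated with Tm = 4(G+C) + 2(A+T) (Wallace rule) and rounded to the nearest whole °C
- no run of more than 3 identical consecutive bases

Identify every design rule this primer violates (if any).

Base counts: A=2, T=6, G=6, C=5 (length 19).
length: length 19 ✓
Tm: Tm = 2·8 + 4·11 = 60°C ✓
homopolymer run: longest run = 2 ✓

Meets all criteria.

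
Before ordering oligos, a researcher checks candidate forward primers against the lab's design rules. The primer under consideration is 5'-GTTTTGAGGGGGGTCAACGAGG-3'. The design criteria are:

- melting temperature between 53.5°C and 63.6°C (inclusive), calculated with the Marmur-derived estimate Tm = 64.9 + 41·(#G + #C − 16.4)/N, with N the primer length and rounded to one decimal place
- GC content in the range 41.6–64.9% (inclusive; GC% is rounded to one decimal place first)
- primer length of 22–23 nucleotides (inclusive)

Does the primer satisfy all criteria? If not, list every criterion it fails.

Meets all criteria.

Base counts: A=4, T=5, G=11, C=2 (length 22).
Tm: Tm = 64.9 + 41·(13 − 16.4)/22 = 58.6°C ✓
GC content: GC 13/22 = 59.1% ✓
length: length 22 ✓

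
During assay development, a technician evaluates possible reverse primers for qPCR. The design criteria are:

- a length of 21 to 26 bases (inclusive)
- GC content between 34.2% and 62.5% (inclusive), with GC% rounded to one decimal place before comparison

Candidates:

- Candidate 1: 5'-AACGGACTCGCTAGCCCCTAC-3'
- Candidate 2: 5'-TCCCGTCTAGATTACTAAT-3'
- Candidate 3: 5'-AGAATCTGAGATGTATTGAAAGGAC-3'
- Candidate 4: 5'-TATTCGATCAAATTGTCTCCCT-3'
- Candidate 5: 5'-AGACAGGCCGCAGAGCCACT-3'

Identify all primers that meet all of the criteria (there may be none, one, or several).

Candidate 1, Candidate 3 and Candidate 4.

Candidate 1 (21 nt, A=5 T=3 G=4 C=9): length 21 ✓; GC 13/21 = 61.9% ✓ — passes.
Candidate 2 (19 nt, A=5 T=7 G=2 C=5): length 19, outside 21–26 ✗; GC 7/19 = 36.8% ✓ — fails.
Candidate 3 (25 nt, A=10 T=6 G=7 C=2): length 25 ✓; GC 9/25 = 36.0% ✓ — passes.
Candidate 4 (22 nt, A=5 T=9 G=2 C=6): length 22 ✓; GC 8/22 = 36.4% ✓ — passes.
Candidate 5 (20 nt, A=6 T=1 G=6 C=7): length 20, outside 21–26 ✗; GC 13/20 = 65.0%, outside 34.2–62.5% ✗ — fails.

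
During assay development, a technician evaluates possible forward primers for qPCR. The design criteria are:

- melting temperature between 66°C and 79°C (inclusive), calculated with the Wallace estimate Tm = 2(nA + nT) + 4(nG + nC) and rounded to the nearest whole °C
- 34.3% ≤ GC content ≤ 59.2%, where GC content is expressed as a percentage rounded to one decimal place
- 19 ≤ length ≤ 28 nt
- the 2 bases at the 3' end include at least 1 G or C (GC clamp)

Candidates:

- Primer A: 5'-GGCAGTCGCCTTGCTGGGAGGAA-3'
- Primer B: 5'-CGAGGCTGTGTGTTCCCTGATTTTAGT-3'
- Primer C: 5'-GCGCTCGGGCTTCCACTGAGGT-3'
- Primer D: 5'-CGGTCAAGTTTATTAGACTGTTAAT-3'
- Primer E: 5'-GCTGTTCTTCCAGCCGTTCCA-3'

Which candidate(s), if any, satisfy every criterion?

Primer E only.

Primer A (23 nt, A=4 T=4 G=10 C=5): Tm = 2·8 + 4·15 = 76°C ✓; GC 15/23 = 65.2%, outside 34.3–59.2% ✗; length 23 ✓; 3' end AA has 0 G/C, need ≥1 ✗ — fails.
Primer B (27 nt, A=3 T=11 G=8 C=5): Tm = 2·14 + 4·13 = 80°C, outside 66–79°C ✗; GC 13/27 = 48.1% ✓; length 27 ✓; 3' end GT has 1 G/C ✓ — fails.
Primer C (22 nt, A=2 T=5 G=8 C=7): Tm = 2·7 + 4·15 = 74°C ✓; GC 15/22 = 68.2%, outside 34.3–59.2% ✗; length 22 ✓; 3' end GT has 1 G/C ✓ — fails.
Primer D (25 nt, A=7 T=10 G=5 C=3): Tm = 2·17 + 4·8 = 66°C ✓; GC 8/25 = 32.0%, outside 34.3–59.2% ✗; length 25 ✓; 3' end AT has 0 G/C, need ≥1 ✗ — fails.
Primer E (21 nt, A=2 T=7 G=4 C=8): Tm = 2·9 + 4·12 = 66°C ✓; GC 12/21 = 57.1% ✓; length 21 ✓; 3' end CA has 1 G/C ✓ — passes.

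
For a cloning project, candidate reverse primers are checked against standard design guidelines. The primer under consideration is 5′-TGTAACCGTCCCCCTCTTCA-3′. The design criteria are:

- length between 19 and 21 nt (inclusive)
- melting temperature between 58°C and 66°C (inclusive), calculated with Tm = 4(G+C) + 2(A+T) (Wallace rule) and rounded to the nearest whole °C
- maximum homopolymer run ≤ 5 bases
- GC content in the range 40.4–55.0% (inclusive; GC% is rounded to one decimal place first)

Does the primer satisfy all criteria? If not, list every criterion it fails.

Meets all criteria.

Base counts: A=3, T=6, G=2, C=9 (length 20).
length: length 20 ✓
Tm: Tm = 2·9 + 4·11 = 62°C ✓
homopolymer run: longest run = 5 ✓
GC content: GC 11/20 = 55.0% ✓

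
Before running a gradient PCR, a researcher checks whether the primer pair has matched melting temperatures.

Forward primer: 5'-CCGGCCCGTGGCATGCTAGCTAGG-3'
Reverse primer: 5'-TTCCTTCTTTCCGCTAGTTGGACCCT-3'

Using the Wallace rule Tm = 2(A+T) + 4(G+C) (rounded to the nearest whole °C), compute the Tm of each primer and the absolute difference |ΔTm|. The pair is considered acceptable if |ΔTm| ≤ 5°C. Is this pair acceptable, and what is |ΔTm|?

Forward: A=3 T=4 G=9 C=8 → Tm = 2·7 + 4·17 = 82°C.
Reverse: A=2 T=11 G=4 C=9 → Tm = 2·13 + 4·13 = 78°C.
|ΔTm| = |82 − 78| = 4°C, ≤ 5°C.

|ΔTm| = 4°C; the pair is acceptable.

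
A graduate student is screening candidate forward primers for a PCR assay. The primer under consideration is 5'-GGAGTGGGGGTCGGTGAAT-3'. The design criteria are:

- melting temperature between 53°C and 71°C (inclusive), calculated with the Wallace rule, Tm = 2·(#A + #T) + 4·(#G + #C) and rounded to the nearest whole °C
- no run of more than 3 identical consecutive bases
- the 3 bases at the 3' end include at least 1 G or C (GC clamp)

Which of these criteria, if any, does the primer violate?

Fails: homopolymer run, GC clamp.

Base counts: A=3, T=4, G=11, C=1 (length 19).
Tm: Tm = 2·7 + 4·12 = 62°C ✓
homopolymer run: longest run = 5, exceeds 3 ✗
GC clamp: 3' end AAT has 0 G/C, need ≥1 ✗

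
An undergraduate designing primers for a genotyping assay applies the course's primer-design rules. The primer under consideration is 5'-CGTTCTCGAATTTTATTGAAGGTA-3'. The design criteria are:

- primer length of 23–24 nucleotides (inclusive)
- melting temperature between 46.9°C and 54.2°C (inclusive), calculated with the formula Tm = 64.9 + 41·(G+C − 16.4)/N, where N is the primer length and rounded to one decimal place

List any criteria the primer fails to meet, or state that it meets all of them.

Base counts: A=6, T=10, G=5, C=3 (length 24).
length: length 24 ✓
Tm: Tm = 64.9 + 41·(8 − 16.4)/24 = 50.6°C ✓

Meets all criteria.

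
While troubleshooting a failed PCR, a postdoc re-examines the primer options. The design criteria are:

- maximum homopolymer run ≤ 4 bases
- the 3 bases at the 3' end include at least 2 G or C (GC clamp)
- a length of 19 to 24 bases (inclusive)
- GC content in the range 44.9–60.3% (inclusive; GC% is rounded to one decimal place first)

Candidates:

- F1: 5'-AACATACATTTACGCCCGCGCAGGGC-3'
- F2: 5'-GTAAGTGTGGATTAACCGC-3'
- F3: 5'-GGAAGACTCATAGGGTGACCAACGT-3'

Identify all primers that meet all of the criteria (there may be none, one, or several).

F1 (26 nt, A=7 T=4 G=6 C=9): longest run = 3 ✓; 3' end GGC has 3 G/C ✓; length 26, outside 19–24 ✗; GC 15/26 = 57.7% ✓ — fails.
F2 (19 nt, A=5 T=5 G=6 C=3): longest run = 2 ✓; 3' end CGC has 3 G/C ✓; length 19 ✓; GC 9/19 = 47.4% ✓ — passes.
F3 (25 nt, A=8 T=4 G=8 C=5): longest run = 3 ✓; 3' end CGT has 2 G/C ✓; length 25, outside 19–24 ✗; GC 13/25 = 52.0% ✓ — fails.

F2 only.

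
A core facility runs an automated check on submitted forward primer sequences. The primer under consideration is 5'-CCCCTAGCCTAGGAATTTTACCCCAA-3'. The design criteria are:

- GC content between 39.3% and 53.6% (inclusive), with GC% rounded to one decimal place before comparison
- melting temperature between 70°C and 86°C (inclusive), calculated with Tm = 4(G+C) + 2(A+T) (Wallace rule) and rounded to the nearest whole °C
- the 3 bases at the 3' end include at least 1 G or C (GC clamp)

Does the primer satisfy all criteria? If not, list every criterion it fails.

Base counts: A=7, T=6, G=3, C=10 (length 26).
GC content: GC 13/26 = 50.0% ✓
Tm: Tm = 2·13 + 4·13 = 78°C ✓
GC clamp: 3' end CAA has 1 G/C ✓

Meets all criteria.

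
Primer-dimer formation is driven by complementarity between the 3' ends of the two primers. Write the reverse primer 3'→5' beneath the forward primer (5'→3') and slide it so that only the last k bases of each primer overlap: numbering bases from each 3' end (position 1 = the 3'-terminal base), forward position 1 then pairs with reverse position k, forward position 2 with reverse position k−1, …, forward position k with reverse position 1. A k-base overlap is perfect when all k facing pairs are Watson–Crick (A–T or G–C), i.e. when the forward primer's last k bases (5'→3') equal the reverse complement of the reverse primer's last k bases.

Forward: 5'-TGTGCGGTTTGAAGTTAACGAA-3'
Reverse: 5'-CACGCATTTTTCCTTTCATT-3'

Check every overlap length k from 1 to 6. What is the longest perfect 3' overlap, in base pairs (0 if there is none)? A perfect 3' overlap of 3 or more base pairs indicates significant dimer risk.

Longest perfect overlap: 2 complementary base pairs; below the dimer-risk threshold (threshold 3).

Last 6 bases (5'→3') — forward …AACGAA, reverse …TTCATT.
Reverse complement of the reverse primer's last 6 bases: AATGAA; its first k bases are the reverse complement of the reverse primer's last k bases, so a perfect k-base overlap needs the forward primer's last k bases to equal them.
Comparing (forward last k vs required): k=1: A vs A ✓; k=2: AA vs AA ✓; k=3: GAA vs AAT ✗; k=4: CGAA vs AATG ✗; k=5: ACGAA vs AATGA ✗; k=6: AACGAA vs AATGAA ✗.
Perfect overlaps at k = 1, 2; the largest is 2.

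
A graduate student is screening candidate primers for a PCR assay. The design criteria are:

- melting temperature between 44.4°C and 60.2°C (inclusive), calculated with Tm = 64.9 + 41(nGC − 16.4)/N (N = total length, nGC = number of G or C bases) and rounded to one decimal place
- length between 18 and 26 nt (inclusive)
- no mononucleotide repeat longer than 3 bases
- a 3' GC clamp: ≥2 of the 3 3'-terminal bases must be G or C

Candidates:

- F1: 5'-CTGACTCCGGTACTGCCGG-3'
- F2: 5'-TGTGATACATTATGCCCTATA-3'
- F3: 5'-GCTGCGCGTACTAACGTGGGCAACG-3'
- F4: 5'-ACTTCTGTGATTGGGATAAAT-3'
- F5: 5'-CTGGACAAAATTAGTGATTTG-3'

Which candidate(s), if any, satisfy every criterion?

F1 only.

F1 (19 nt, A=2 T=4 G=6 C=7): Tm = 64.9 + 41·(13 − 16.4)/19 = 57.6°C ✓; length 19 ✓; longest run = 2 ✓; 3' end CGG has 3 G/C ✓ — passes.
F2 (21 nt, A=6 T=8 G=3 C=4): Tm = 64.9 + 41·(7 − 16.4)/21 = 46.5°C ✓; length 21 ✓; longest run = 3 ✓; 3' end ATA has 0 G/C, need ≥2 ✗ — fails.
F3 (25 nt, A=5 T=4 G=9 C=7): Tm = 64.9 + 41·(16 − 16.4)/25 = 64.2°C, outside 44.4–60.2°C ✗; length 25 ✓; longest run = 3 ✓; 3' end ACG has 2 G/C ✓ — fails.
F4 (21 nt, A=6 T=8 G=5 C=2): Tm = 64.9 + 41·(7 − 16.4)/21 = 46.5°C ✓; length 21 ✓; longest run = 3 ✓; 3' end AAT has 0 G/C, need ≥2 ✗ — fails.
F5 (21 nt, A=7 T=7 G=5 C=2): Tm = 64.9 + 41·(7 − 16.4)/21 = 46.5°C ✓; length 21 ✓; longest run = 4, exceeds 3 ✗; 3' end TTG has 1 G/C, need ≥2 ✗ — fails.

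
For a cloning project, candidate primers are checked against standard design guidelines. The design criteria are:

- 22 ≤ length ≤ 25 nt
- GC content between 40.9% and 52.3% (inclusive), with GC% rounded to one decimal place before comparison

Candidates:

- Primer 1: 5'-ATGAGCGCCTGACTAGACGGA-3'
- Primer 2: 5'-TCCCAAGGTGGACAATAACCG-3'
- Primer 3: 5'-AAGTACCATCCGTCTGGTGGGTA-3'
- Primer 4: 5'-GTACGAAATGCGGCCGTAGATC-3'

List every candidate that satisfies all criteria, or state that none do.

Primer 3 only.

Primer 1 (21 nt, A=6 T=3 G=7 C=5): length 21, outside 22–25 ✗; GC 12/21 = 57.1%, outside 40.9–52.3% ✗ — fails.
Primer 2 (21 nt, A=7 T=3 G=5 C=6): length 21, outside 22–25 ✗; GC 11/21 = 52.4%, outside 40.9–52.3% ✗ — fails.
Primer 3 (23 nt, A=5 T=6 G=7 C=5): length 23 ✓; GC 12/23 = 52.2% ✓ — passes.
Primer 4 (22 nt, A=6 T=4 G=7 C=5): length 22 ✓; GC 12/22 = 54.5%, outside 40.9–52.3% ✗ — fails.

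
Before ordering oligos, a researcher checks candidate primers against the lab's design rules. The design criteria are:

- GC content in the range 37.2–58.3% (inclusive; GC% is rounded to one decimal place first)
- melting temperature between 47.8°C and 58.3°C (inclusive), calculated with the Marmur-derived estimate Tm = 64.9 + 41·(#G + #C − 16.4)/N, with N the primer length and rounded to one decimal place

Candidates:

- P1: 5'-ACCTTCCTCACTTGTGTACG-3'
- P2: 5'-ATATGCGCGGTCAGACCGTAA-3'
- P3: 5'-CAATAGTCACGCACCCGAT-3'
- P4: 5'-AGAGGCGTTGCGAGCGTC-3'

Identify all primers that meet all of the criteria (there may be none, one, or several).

P1, P2 and P3.

P1 (20 nt, A=3 T=7 G=3 C=7): GC 10/20 = 50.0% ✓; Tm = 64.9 + 41·(10 − 16.4)/20 = 51.8°C ✓ — passes.
P2 (21 nt, A=6 T=4 G=6 C=5): GC 11/21 = 52.4% ✓; Tm = 64.9 + 41·(11 − 16.4)/21 = 54.4°C ✓ — passes.
P3 (19 nt, A=6 T=3 G=3 C=7): GC 10/19 = 52.6% ✓; Tm = 64.9 + 41·(10 − 16.4)/19 = 51.1°C ✓ — passes.
P4 (18 nt, A=3 T=3 G=8 C=4): GC 12/18 = 66.7%, outside 37.2–58.3% ✗; Tm = 64.9 + 41·(12 − 16.4)/18 = 54.9°C ✓ — fails.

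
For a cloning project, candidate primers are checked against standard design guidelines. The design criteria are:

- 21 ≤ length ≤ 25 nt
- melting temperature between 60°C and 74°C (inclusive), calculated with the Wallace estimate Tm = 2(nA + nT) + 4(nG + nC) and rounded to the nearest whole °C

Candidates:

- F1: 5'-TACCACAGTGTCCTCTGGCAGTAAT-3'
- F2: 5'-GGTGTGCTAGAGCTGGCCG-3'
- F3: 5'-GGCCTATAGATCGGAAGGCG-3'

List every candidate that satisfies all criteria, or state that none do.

F1 only.

F1 (25 nt, A=6 T=7 G=5 C=7): length 25 ✓; Tm = 2·13 + 4·12 = 74°C ✓ — passes.
F2 (19 nt, A=2 T=4 G=9 C=4): length 19, outside 21–25 ✗; Tm = 2·6 + 4·13 = 64°C ✓ — fails.
F3 (20 nt, A=5 T=3 G=8 C=4): length 20, outside 21–25 ✗; Tm = 2·8 + 4·12 = 64°C ✓ — fails.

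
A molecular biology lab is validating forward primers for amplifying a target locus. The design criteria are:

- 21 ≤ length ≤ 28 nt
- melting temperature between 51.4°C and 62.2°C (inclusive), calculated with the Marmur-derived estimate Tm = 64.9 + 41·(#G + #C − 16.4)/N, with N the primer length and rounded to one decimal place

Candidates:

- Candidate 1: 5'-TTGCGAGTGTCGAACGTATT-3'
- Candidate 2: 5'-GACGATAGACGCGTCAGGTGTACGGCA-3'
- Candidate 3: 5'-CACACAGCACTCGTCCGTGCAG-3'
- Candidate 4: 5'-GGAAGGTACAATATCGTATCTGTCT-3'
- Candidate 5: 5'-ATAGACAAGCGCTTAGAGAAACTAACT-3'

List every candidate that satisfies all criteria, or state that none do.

Candidate 1 (20 nt, A=4 T=7 G=6 C=3): length 20, outside 21–28 ✗; Tm = 64.9 + 41·(9 − 16.4)/20 = 49.7°C, outside 51.4–62.2°C ✗ — fails.
Candidate 2 (27 nt, A=7 T=4 G=10 C=6): length 27 ✓; Tm = 64.9 + 41·(16 − 16.4)/27 = 64.3°C, outside 51.4–62.2°C ✗ — fails.
Candidate 3 (22 nt, A=5 T=3 G=5 C=9): length 22 ✓; Tm = 64.9 + 41·(14 − 16.4)/22 = 60.4°C ✓ — passes.
Candidate 4 (25 nt, A=7 T=8 G=6 C=4): length 25 ✓; Tm = 64.9 + 41·(10 − 16.4)/25 = 54.4°C ✓ — passes.
Candidate 5 (27 nt, A=12 T=5 G=5 C=5): length 27 ✓; Tm = 64.9 + 41·(10 − 16.4)/27 = 55.2°C ✓ — passes.

Candidate 3, Candidate 4 and Candidate 5.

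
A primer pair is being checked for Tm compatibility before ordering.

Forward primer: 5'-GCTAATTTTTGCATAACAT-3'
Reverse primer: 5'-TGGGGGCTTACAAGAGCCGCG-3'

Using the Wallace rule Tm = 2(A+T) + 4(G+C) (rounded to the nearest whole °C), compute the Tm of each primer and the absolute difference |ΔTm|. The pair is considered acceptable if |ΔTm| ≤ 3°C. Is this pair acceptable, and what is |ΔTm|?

|ΔTm| = 22°C; the pair is not acceptable.

Forward: A=6 T=8 G=2 C=3 → Tm = 2·14 + 4·5 = 48°C.
Reverse: A=4 T=3 G=9 C=5 → Tm = 2·7 + 4·14 = 70°C.
|ΔTm| = |48 − 70| = 22°C, > 3°C.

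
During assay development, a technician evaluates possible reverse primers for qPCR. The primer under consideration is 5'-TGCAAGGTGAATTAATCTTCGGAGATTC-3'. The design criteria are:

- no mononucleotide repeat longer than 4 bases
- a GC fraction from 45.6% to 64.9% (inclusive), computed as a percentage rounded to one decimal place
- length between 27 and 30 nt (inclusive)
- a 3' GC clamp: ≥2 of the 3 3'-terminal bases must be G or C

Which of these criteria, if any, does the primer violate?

Fails: GC content, GC clamp.

Base counts: A=8, T=9, G=7, C=4 (length 28).
homopolymer run: longest run = 2 ✓
GC content: GC 11/28 = 39.3%, outside 45.6–64.9% ✗
length: length 28 ✓
GC clamp: 3' end TTC has 1 G/C, need ≥2 ✗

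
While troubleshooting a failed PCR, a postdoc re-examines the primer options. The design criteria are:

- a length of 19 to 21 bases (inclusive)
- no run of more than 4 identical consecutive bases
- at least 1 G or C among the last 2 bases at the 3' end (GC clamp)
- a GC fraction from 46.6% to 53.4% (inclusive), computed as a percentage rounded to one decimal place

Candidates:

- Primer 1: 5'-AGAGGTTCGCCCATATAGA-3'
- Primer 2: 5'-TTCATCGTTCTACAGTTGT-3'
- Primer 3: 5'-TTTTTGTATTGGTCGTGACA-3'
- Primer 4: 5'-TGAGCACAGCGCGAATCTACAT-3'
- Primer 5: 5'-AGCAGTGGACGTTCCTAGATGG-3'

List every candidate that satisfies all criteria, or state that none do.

Primer 1 (19 nt, A=6 T=4 G=5 C=4): length 19 ✓; longest run = 3 ✓; 3' end GA has 1 G/C ✓; GC 9/19 = 47.4% ✓ — passes.
Primer 2 (19 nt, A=3 T=9 G=3 C=4): length 19 ✓; longest run = 2 ✓; 3' end GT has 1 G/C ✓; GC 7/19 = 36.8%, outside 46.6–53.4% ✗ — fails.
Primer 3 (20 nt, A=3 T=10 G=5 C=2): length 20 ✓; longest run = 5, exceeds 4 ✗; 3' end CA has 1 G/C ✓; GC 7/20 = 35.0%, outside 46.6–53.4% ✗ — fails.
Primer 4 (22 nt, A=7 T=4 G=5 C=6): length 22, outside 19–21 ✗; longest run = 2 ✓; 3' end AT has 0 G/C, need ≥1 ✗; GC 11/22 = 50.0% ✓ — fails.
Primer 5 (22 nt, A=5 T=5 G=8 C=4): length 22, outside 19–21 ✗; longest run = 2 ✓; 3' end GG has 2 G/C ✓; GC 12/22 = 54.5%, outside 46.6–53.4% ✗ — fails.

Primer 1 only.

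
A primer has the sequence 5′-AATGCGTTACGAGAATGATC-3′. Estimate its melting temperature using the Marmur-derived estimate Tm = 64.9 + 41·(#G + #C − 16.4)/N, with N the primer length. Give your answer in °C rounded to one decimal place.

Base counts: A=7, T=5, G=5, C=3; G+C = 8, N = 20.
Tm = 64.9 + 41·(8 − 16.4)/20 = 64.9 + -344.40/20 = 47.7°C.

47.7°C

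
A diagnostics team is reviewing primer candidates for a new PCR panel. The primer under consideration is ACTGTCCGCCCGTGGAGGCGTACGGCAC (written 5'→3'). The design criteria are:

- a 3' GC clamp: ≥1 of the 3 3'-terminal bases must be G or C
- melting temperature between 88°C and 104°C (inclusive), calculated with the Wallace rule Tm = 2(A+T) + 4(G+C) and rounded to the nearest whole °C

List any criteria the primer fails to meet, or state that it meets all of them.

Meets all criteria.

Base counts: A=4, T=4, G=10, C=10 (length 28).
GC clamp: 3' end CAC has 2 G/C ✓
Tm: Tm = 2·8 + 4·20 = 96°C ✓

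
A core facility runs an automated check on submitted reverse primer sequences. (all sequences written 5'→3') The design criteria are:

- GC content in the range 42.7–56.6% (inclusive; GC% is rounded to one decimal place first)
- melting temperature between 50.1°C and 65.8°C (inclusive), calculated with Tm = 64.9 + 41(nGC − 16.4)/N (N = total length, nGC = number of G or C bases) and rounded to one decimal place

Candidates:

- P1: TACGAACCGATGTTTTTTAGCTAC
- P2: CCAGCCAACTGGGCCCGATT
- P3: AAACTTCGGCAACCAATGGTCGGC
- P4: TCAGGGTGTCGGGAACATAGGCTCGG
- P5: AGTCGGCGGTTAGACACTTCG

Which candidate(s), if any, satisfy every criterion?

P1 (24 nt, A=6 T=9 G=4 C=5): GC 9/24 = 37.5%, outside 42.7–56.6% ✗; Tm = 64.9 + 41·(9 − 16.4)/24 = 52.3°C ✓ — fails.
P2 (20 nt, A=4 T=3 G=5 C=8): GC 13/20 = 65.0%, outside 42.7–56.6% ✗; Tm = 64.9 + 41·(13 − 16.4)/20 = 57.9°C ✓ — fails.
P3 (24 nt, A=7 T=4 G=6 C=7): GC 13/24 = 54.2% ✓; Tm = 64.9 + 41·(13 − 16.4)/24 = 59.1°C ✓ — passes.
P4 (26 nt, A=5 T=5 G=11 C=5): GC 16/26 = 61.5%, outside 42.7–56.6% ✗; Tm = 64.9 + 41·(16 − 16.4)/26 = 64.3°C ✓ — fails.
P5 (21 nt, A=4 T=5 G=7 C=5): GC 12/21 = 57.1%, outside 42.7–56.6% ✗; Tm = 64.9 + 41·(12 − 16.4)/21 = 56.3°C ✓ — fails.

P3 only.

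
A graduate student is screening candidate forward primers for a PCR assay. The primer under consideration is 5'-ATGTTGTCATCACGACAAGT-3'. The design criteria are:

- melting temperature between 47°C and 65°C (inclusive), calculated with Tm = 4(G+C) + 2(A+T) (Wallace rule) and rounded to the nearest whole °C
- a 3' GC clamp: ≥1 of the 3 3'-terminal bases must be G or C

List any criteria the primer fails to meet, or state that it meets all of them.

Base counts: A=6, T=6, G=4, C=4 (length 20).
Tm: Tm = 2·12 + 4·8 = 56°C ✓
GC clamp: 3' end AGT has 1 G/C ✓

Meets all criteria.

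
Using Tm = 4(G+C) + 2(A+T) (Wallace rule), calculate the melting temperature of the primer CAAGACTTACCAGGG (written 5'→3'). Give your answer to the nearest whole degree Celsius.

46°C

Base counts: A=5, T=2, G=4, C=4 (length 15).
Tm = 2·(5+2) + 4·(4+4) = 2·7 + 4·8 = 14 + 32 = 46°C.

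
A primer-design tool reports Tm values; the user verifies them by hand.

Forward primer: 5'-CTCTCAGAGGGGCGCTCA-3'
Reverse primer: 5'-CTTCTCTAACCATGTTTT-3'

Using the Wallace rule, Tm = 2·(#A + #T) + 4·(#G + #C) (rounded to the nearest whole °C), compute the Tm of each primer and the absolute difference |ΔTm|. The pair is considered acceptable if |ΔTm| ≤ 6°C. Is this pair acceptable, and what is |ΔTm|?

Forward: A=3 T=3 G=6 C=6 → Tm = 2·6 + 4·12 = 60°C.
Reverse: A=3 T=9 G=1 C=5 → Tm = 2·12 + 4·6 = 48°C.
|ΔTm| = |60 − 48| = 12°C, > 6°C.

|ΔTm| = 12°C; the pair is not acceptable.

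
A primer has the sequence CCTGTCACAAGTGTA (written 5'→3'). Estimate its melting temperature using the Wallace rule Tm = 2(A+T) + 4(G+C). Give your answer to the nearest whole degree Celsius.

Base counts: A=4, T=4, G=3, C=4 (length 15).
Tm = 2·(4+4) + 4·(3+4) = 2·8 + 4·7 = 16 + 28 = 44°C.

44°C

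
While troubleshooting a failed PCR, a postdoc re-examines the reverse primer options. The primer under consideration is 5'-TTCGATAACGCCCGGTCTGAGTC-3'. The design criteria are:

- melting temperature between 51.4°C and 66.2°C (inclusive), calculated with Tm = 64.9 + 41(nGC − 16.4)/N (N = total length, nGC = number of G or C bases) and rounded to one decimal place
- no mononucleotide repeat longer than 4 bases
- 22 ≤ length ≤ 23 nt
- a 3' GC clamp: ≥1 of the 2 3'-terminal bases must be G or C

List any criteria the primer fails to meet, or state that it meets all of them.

Base counts: A=4, T=6, G=6, C=7 (length 23).
Tm: Tm = 64.9 + 41·(13 − 16.4)/23 = 58.8°C ✓
homopolymer run: longest run = 3 ✓
length: length 23 ✓
GC clamp: 3' end TC has 1 G/C ✓

Meets all criteria.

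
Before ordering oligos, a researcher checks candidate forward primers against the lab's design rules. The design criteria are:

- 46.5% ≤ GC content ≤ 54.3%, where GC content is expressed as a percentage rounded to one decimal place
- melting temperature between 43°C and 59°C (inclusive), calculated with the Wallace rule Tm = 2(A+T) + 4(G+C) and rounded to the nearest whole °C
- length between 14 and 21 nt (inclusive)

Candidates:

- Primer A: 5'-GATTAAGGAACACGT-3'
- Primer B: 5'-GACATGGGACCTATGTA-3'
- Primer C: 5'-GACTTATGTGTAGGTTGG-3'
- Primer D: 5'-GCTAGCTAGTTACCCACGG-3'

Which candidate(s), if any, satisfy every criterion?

Primer A (15 nt, A=6 T=3 G=4 C=2): GC 6/15 = 40.0%, outside 46.5–54.3% ✗; Tm = 2·9 + 4·6 = 42°C, outside 43–59°C ✗; length 15 ✓ — fails.
Primer B (17 nt, A=5 T=4 G=5 C=3): GC 8/17 = 47.1% ✓; Tm = 2·9 + 4·8 = 50°C ✓; length 17 ✓ — passes.
Primer C (18 nt, A=3 T=7 G=7 C=1): GC 8/18 = 44.4%, outside 46.5–54.3% ✗; Tm = 2·10 + 4·8 = 52°C ✓; length 18 ✓ — fails.
Primer D (19 nt, A=4 T=4 G=5 C=6): GC 11/19 = 57.9%, outside 46.5–54.3% ✗; Tm = 2·8 + 4·11 = 60°C, outside 43–59°C ✗; length 19 ✓ — fails.

Primer B only.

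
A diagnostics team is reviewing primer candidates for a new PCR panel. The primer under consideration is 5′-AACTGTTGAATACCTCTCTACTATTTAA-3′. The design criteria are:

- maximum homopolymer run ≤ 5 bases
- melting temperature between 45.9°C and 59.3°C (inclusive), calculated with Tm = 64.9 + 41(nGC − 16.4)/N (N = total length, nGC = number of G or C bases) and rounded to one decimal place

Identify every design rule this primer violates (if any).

Meets all criteria.

Base counts: A=9, T=11, G=2, C=6 (length 28).
homopolymer run: longest run = 3 ✓
Tm: Tm = 64.9 + 41·(8 − 16.4)/28 = 52.6°C ✓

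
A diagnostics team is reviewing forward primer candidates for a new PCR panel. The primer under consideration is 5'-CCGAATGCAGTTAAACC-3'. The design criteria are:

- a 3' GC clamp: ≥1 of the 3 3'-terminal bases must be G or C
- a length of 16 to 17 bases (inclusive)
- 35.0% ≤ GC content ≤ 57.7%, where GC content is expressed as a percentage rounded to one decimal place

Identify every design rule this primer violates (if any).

Base counts: A=6, T=3, G=3, C=5 (length 17).
GC clamp: 3' end ACC has 2 G/C ✓
length: length 17 ✓
GC content: GC 8/17 = 47.1% ✓

Meets all criteria.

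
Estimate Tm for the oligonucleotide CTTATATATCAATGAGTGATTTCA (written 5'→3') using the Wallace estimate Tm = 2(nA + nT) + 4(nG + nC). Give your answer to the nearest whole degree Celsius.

Base counts: A=8, T=10, G=3, C=3 (length 24).
Tm = 2·(8+10) + 4·(3+3) = 2·18 + 4·6 = 36 + 24 = 60°C.

60°C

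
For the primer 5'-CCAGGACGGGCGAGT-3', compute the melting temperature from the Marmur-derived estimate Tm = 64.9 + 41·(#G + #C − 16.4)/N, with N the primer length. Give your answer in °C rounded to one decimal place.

Base counts: A=3, T=1, G=7, C=4; G+C = 11, N = 15.
Tm = 64.9 + 41·(11 − 16.4)/15 = 64.9 + -221.40/15 = 50.1°C.

50.1°C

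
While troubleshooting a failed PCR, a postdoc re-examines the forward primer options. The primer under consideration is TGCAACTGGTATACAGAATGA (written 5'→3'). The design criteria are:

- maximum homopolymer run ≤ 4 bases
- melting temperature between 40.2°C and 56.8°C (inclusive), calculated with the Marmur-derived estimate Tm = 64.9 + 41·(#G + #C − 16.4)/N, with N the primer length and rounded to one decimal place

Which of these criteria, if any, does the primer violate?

Meets all criteria.

Base counts: A=8, T=5, G=5, C=3 (length 21).
homopolymer run: longest run = 2 ✓
Tm: Tm = 64.9 + 41·(8 − 16.4)/21 = 48.5°C ✓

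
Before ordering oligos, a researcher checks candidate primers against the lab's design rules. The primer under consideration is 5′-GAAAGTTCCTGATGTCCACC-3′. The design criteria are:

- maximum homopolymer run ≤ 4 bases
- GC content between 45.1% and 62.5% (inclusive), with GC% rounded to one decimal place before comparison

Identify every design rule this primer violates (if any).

Meets all criteria.

Base counts: A=5, T=5, G=4, C=6 (length 20).
homopolymer run: longest run = 3 ✓
GC content: GC 10/20 = 50.0% ✓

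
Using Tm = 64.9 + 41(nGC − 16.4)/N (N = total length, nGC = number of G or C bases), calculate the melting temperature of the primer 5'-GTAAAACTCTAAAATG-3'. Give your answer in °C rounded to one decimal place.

Base counts: A=8, T=4, G=2, C=2; G+C = 4, N = 16.
Tm = 64.9 + 41·(4 − 16.4)/16 = 64.9 + -508.40/16 = 33.1°C.

33.1°C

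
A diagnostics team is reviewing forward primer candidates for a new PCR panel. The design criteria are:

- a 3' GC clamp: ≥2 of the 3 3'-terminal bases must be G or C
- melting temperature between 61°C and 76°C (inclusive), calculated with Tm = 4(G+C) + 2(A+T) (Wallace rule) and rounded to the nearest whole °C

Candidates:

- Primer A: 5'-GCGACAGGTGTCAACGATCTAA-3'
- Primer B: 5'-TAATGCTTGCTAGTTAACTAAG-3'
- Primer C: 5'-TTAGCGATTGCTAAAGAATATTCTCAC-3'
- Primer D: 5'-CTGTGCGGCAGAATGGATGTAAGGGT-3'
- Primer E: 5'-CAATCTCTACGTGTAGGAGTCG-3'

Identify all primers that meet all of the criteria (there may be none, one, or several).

Primer A (22 nt, A=7 T=4 G=6 C=5): 3' end TAA has 0 G/C, need ≥2 ✗; Tm = 2·11 + 4·11 = 66°C ✓ — fails.
Primer B (22 nt, A=7 T=8 G=4 C=3): 3' end AAG has 1 G/C, need ≥2 ✗; Tm = 2·15 + 4·7 = 58°C, outside 61–76°C ✗ — fails.
Primer C (27 nt, A=9 T=9 G=4 C=5): 3' end CAC has 2 G/C ✓; Tm = 2·18 + 4·9 = 72°C ✓ — passes.
Primer D (26 nt, A=6 T=6 G=11 C=3): 3' end GGT has 2 G/C ✓; Tm = 2·12 + 4·14 = 80°C, outside 61–76°C ✗ — fails.
Primer E (22 nt, A=5 T=6 G=6 C=5): 3' end TCG has 2 G/C ✓; Tm = 2·11 + 4·11 = 66°C ✓ — passes.

Primer C and Primer E.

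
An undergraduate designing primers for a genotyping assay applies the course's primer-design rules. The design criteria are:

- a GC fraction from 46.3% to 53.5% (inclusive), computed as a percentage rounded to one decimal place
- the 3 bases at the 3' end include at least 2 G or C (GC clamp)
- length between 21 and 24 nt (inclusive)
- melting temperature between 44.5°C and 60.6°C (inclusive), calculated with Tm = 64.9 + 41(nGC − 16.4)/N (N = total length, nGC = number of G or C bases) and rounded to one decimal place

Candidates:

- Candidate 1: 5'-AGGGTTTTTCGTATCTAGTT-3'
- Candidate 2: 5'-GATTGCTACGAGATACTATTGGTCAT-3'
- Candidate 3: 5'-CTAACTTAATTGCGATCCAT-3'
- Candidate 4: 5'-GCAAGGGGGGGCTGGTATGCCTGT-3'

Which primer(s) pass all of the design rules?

Candidate 1 (20 nt, A=3 T=10 G=5 C=2): GC 7/20 = 35.0%, outside 46.3–53.5% ✗; 3' end GTT has 1 G/C, need ≥2 ✗; length 20, outside 21–24 ✗; Tm = 64.9 + 41·(7 − 16.4)/20 = 45.6°C ✓ — fails.
Candidate 2 (26 nt, A=7 T=9 G=6 C=4): GC 10/26 = 38.5%, outside 46.3–53.5% ✗; 3' end CAT has 1 G/C, need ≥2 ✗; length 26, outside 21–24 ✗; Tm = 64.9 + 41·(10 − 16.4)/26 = 54.8°C ✓ — fails.
Candidate 3 (20 nt, A=6 T=7 G=2 C=5): GC 7/20 = 35.0%, outside 46.3–53.5% ✗; 3' end CAT has 1 G/C, need ≥2 ✗; length 20, outside 21–24 ✗; Tm = 64.9 + 41·(7 − 16.4)/20 = 45.6°C ✓ — fails.
Candidate 4 (24 nt, A=3 T=5 G=12 C=4): GC 16/24 = 66.7%, outside 46.3–53.5% ✗; 3' end TGT has 1 G/C, need ≥2 ✗; length 24 ✓; Tm = 64.9 + 41·(16 − 16.4)/24 = 64.2°C, outside 44.5–60.6°C ✗ — fails.

None of the candidates satisfy all criteria.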